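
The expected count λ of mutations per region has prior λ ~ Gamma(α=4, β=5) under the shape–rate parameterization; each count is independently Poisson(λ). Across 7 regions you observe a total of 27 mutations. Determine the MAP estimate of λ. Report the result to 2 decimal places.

Σxᵢ = 27, n = 7.
Posterior ∝ λ^3e^(−5λ) · λ^27e^(−7λ) = λ^30e^(−12λ), i.e. Gamma(shape=31, rate=12).
The mode of a Gamma(a, b) with a ≥ 1 (shape–rate) is (a−1)/b = 30/12 ≈ 2.50.

λ̂_MAP = 2.50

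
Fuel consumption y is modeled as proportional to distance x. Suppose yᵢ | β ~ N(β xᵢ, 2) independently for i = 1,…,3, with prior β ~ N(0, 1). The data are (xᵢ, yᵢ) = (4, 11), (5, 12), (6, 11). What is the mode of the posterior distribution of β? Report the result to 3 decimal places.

β̂_MAP = 2.152

log p(β | y) = −Σ(yᵢ − βxᵢ)²/(2·2) − β²/(2·1) + const.
Setting the derivative to zero: Σxᵢ(yᵢ − βxᵢ)/2 − β/1 = 0, so β = Σxᵢyᵢ / (Σxᵢ² + σ²/τ²).
Σxᵢyᵢ = 4·11 + 5·12 + 6·11 = 170; Σxᵢ² = 77; σ²/τ² = 2.
β̂_MAP = 170 / (77 + 2) = 170/79 ≈ 2.152.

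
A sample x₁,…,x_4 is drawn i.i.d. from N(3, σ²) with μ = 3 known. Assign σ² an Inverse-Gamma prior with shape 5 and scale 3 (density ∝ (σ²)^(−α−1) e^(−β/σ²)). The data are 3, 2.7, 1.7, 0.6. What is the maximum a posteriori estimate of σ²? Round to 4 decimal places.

σ̂²_MAP = 0.8463

Sum of squared deviations about the known mean: SS = (3−3)² + (2.7−3)² + (1.7−3)² + (0.6−3)² = 7.54.
The Normal likelihood contributes (σ²)^(−n/2) exp(−SS/(2σ²)), so the posterior is Inverse-Gamma(α + n/2, β + SS/2) = Inverse-Gamma(7, 6.77).
The mode of Inverse-Gamma(a, b) is b/(a+1) = 6.77/8 ≈ 0.8463.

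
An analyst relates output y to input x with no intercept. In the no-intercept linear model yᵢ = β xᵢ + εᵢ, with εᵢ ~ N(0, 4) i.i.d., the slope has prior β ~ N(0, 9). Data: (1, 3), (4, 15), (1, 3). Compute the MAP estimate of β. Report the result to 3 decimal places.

β̂_MAP = 3.578

log p(β | y) = −Σ(yᵢ − βxᵢ)²/(2·4) − β²/(2·9) + const.
Setting the derivative to zero: Σxᵢ(yᵢ − βxᵢ)/4 − β/9 = 0, so β = Σxᵢyᵢ / (Σxᵢ² + σ²/τ²).
Σxᵢyᵢ = 1·3 + 4·15 + 1·3 = 66; Σxᵢ² = 18; σ²/τ² = 4/9.
β̂_MAP = 66 / (18 + 4/9) = 66/(166/9) = 297/83 ≈ 3.578.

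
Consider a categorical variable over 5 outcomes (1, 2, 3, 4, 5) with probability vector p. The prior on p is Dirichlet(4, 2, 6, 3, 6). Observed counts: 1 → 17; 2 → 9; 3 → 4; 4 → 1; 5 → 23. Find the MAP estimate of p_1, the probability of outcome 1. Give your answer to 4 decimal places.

The posterior is Dirichlet(αᵢ + nᵢ) = Dirichlet(21, 11, 10, 4, 29).
For a Dirichlet(a₁,…,a_K) with all aᵢ > 1, the mode has j-th component (aⱼ − 1)/(Σaᵢ − K).
Here Σaᵢ = 75 and K = 5, so p_1 = (21 − 1)/(75 − 5) = 20/70 ≈ 0.2857.

MAP estimate: 0.2857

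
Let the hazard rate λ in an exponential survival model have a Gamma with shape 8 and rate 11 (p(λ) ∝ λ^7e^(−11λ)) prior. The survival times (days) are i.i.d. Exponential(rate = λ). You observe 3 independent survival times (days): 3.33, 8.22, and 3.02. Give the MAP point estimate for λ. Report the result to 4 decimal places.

λ̂_MAP = 0.3911

The Exponential(rate=λ) likelihood is ∝ λ^n e^(−λΣtᵢ). Here n = 3 and Σtᵢ = 3.33 + 8.22 + 3.02 = 14.57.
Posterior ∝ λ^7e^(−11λ) · λ^3e^(−14.57λ) = λ^10e^(−25.57λ), i.e. Gamma(11, 25.57).
Mode = (a−1)/b = 10/25.57 ≈ 0.3911.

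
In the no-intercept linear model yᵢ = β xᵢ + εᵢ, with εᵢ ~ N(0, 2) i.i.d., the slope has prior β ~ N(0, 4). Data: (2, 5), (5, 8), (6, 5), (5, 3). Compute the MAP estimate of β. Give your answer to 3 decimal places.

β̂_MAP = 1.050

log p(β | y) = −Σ(yᵢ − βxᵢ)²/(2·2) − β²/(2·4) + const.
Setting the derivative to zero: Σxᵢ(yᵢ − βxᵢ)/2 − β/4 = 0, so β = Σxᵢyᵢ / (Σxᵢ² + σ²/τ²).
Σxᵢyᵢ = 2·5 + 5·8 + 6·5 + 5·3 = 95; Σxᵢ² = 90; σ²/τ² = 0.5.
β̂_MAP = 95 / (90 + 0.5) = 95/90.5 ≈ 1.050.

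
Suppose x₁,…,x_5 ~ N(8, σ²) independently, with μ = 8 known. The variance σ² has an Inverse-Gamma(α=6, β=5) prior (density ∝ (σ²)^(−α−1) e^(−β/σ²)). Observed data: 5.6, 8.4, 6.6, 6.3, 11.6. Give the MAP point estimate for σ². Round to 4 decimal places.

Sum of squared deviations about the known mean: SS = (5.6−8)² + (8.4−8)² + (6.6−8)² + (6.3−8)² + (11.6−8)² = 23.73.
The Normal likelihood contributes (σ²)^(−n/2) exp(−SS/(2σ²)), so the posterior is Inverse-Gamma(α + n/2, β + SS/2) = Inverse-Gamma(8.5, 16.865).
The mode of Inverse-Gamma(a, b) is b/(a+1) = 16.865/9.5 ≈ 1.7753.

σ̂²_MAP = 1.7753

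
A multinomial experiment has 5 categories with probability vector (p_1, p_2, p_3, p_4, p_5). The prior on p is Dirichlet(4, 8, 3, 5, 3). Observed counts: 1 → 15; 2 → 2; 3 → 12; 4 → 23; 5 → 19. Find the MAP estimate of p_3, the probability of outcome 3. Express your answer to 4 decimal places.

The posterior is Dirichlet(αᵢ + nᵢ) = Dirichlet(19, 10, 15, 28, 22).
For a Dirichlet(a₁,…,a_K) with all aᵢ > 1, the mode has j-th component (aⱼ − 1)/(Σaᵢ − K).
Here Σaᵢ = 94 and K = 5, so p_3 = (15 − 1)/(94 − 5) = 14/89 ≈ 0.1573.

MAP estimate: 0.1573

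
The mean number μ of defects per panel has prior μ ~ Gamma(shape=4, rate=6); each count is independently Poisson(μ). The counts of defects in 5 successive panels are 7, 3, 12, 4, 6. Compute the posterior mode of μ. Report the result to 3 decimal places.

μ̂_MAP = 3.182

Σxᵢ = 7+3+12+4+6 = 32, with n = 5.
Posterior ∝ μ^3e^(−6μ) · μ^32e^(−5μ) = μ^35e^(−11μ), i.e. Gamma(shape=36, rate=11).
The mode of a Gamma(a, b) with a ≥ 1 (shape–rate) is (a−1)/b = 35/11 ≈ 3.182.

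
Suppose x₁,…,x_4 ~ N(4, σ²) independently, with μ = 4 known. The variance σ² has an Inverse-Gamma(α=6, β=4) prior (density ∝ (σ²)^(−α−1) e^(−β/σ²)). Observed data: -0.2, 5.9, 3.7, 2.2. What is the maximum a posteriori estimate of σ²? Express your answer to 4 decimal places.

σ̂²_MAP = 1.8100

Sum of squared deviations about the known mean: SS = (-0.2−4)² + (5.9−4)² + (3.7−4)² + (2.2−4)² = 24.58.
The Normal likelihood contributes (σ²)^(−n/2) exp(−SS/(2σ²)), so the posterior is Inverse-Gamma(α + n/2, β + SS/2) = Inverse-Gamma(8, 16.29).
The mode of Inverse-Gamma(a, b) is b/(a+1) = 16.29/9 ≈ 1.8100.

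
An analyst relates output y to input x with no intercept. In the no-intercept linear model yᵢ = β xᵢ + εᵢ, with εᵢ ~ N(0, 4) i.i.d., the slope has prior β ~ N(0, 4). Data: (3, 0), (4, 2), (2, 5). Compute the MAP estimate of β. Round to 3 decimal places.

log p(β | y) = −Σ(yᵢ − βxᵢ)²/(2·4) − β²/(2·4) + const.
Setting the derivative to zero: Σxᵢ(yᵢ − βxᵢ)/4 − β/4 = 0, so β = Σxᵢyᵢ / (Σxᵢ² + σ²/τ²).
Σxᵢyᵢ = 3·0 + 4·2 + 2·5 = 18; Σxᵢ² = 29; σ²/τ² = 1.
β̂_MAP = 18 / (29 + 1) = 18/30 ≈ 0.600.

β̂_MAP = 0.600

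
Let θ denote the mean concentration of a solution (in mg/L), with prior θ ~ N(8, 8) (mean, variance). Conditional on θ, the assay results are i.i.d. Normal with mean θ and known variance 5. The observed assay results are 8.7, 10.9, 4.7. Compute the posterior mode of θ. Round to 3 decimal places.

n = 3; x̄ = (8.7 + 10.9 + 4.7)/3 = 24.3/3 = 8.1.
For a Normal prior and Normal likelihood with known variance, the posterior is Normal; its mode equals its mean, the precision-weighted average.
Prior precision 1/σ₀² = 1/8 = 0.125; data precision n/σ² = 3/5 = 0.6.
θ̂ = (0.125·8 + 0.6·8.1) / (0.125 + 0.6) = 5.86/0.725 = 1172/145 ≈ 8.083.

θ̂_MAP = 8.083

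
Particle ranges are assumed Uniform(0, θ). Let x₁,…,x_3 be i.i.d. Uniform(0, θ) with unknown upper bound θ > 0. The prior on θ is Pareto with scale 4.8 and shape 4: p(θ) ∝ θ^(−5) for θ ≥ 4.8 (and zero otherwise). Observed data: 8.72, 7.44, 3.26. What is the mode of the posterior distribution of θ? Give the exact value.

The Uniform(0, θ) likelihood is θ^(−n) for θ ≥ max(xᵢ), zero otherwise. Here max(xᵢ) = 8.72.
Posterior ∝ θ^(−5) · θ^(−3) = θ^(−8) on θ ≥ max(4.8, 8.72) = 8.72.
This density is strictly decreasing in θ, so the posterior mode lies at the lower boundary of the support.

θ̂_MAP = 8.72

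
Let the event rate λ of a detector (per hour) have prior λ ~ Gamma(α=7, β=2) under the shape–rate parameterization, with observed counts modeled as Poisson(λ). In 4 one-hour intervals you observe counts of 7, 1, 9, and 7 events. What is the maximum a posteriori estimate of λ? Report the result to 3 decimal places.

Σxᵢ = 7+1+9+7 = 24, with n = 4.
Posterior ∝ λ^6e^(−2λ) · λ^24e^(−4λ) = λ^30e^(−6λ), i.e. Gamma(shape=31, rate=6).
The mode of a Gamma(a, b) with a ≥ 1 (shape–rate) is (a−1)/b = 30/6 ≈ 5.000.

λ̂_MAP = 5.000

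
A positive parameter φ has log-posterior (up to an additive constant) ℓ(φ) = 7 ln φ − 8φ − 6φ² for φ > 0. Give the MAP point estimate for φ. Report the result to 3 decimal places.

φ̂_MAP = 0.500

ℓ'(φ) = 7/φ − 8 − 12φ. Setting this to zero and multiplying by φ: 12φ² + 8φ − 7 = 0.
φ = (−8 + √(8² + 4·12·7)) / (2·12) = (−8 + √400) / 24 = (−8 + 20)/24 = 1/2.
ℓ''(φ) = −7/φ² − 12 < 0, confirming a maximum.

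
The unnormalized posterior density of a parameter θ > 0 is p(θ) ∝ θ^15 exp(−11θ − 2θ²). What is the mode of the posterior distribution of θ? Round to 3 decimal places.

θ̂_MAP = 1.000

ℓ'(θ) = 15/θ − 11 − 4θ. Setting this to zero and multiplying by θ: 4θ² + 11θ − 15 = 0.
θ = (−11 + √(11² + 4·4·15)) / (2·4) = (−11 + √361) / 8 = (−11 + 19)/8 = 1.
ℓ''(θ) = −15/θ² − 4 < 0, confirming a maximum.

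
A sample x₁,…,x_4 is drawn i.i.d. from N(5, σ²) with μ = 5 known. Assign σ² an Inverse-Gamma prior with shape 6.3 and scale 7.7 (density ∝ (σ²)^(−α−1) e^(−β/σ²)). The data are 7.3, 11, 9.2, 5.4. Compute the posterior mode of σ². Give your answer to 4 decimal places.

σ̂²_MAP = 4.0048

Sum of squared deviations about the known mean: SS = (7.3−5)² + (11−5)² + (9.2−5)² + (5.4−5)² = 59.09.
The Normal likelihood contributes (σ²)^(−n/2) exp(−SS/(2σ²)), so the posterior is Inverse-Gamma(α + n/2, β + SS/2) = Inverse-Gamma(8.3, 37.245).
The mode of Inverse-Gamma(a, b) is b/(a+1) = 37.245/9.3 ≈ 4.0048.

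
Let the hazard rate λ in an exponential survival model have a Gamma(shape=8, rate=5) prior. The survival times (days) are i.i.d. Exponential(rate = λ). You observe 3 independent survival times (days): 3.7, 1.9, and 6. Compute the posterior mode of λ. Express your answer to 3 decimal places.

The Exponential(rate=λ) likelihood is ∝ λ^n e^(−λΣtᵢ). Here n = 3 and Σtᵢ = 3.7 + 1.9 + 6 = 11.6.
Posterior ∝ λ^7e^(−5λ) · λ^3e^(−11.6λ) = λ^10e^(−16.6λ), i.e. Gamma(11, 16.6).
Mode = (a−1)/b = 10/16.6 ≈ 0.602.

λ̂_MAP = 0.602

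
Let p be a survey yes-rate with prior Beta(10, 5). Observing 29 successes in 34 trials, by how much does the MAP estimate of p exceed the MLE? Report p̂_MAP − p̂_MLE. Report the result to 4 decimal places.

Posterior is Beta(39, 10); MAP = (39−1)/(49−2) = 38/47 ≈ 0.80851.
MLE ignores the prior: p̂_MLE = k/n = 29/34 ≈ 0.85294.
Difference = 38/47 − 29/34 = -71/1598 ≈ -0.0444.

MAP − MLE = -0.0444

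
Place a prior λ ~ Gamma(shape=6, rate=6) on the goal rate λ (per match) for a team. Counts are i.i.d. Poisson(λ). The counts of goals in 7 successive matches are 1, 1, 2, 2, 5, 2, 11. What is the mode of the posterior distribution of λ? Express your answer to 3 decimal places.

Σxᵢ = 1+1+2+2+5+2+11 = 24, with n = 7.
Posterior ∝ λ^5e^(−6λ) · λ^24e^(−7λ) = λ^29e^(−13λ), i.e. Gamma(shape=30, rate=13).
The mode of a Gamma(a, b) with a ≥ 1 (shape–rate) is (a−1)/b = 29/13 ≈ 2.231.

λ̂_MAP = 2.231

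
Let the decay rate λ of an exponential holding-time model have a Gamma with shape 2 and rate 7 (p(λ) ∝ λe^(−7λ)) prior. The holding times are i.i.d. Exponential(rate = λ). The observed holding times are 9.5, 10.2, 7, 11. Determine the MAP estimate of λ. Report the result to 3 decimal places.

The Exponential(rate=λ) likelihood is ∝ λ^n e^(−λΣtᵢ). Here n = 4 and Σtᵢ = 9.5 + 10.2 + 7 + 11 = 37.7.
Posterior ∝ λe^(−7λ) · λ^4e^(−37.7λ) = λ^5e^(−44.7λ), i.e. Gamma(6, 44.7).
Mode = (a−1)/b = 5/44.7 ≈ 0.112.

λ̂_MAP = 0.112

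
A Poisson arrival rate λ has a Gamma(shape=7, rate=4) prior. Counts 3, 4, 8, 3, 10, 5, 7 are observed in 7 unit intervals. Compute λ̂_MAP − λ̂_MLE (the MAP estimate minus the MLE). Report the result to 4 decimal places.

Σxᵢ = 40. Posterior is Gamma(47, 11); MAP = (47−1)/11 = 46/11 ≈ 4.18182.
MLE = x̄ = 40/7 ≈ 5.71429.
Difference = 46/11 − 40/7 = -118/77 ≈ -1.5325.

MAP − MLE = -1.5325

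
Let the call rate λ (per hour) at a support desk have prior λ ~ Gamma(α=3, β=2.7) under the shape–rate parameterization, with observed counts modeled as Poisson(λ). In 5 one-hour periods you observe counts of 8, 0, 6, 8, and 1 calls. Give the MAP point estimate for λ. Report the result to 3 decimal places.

λ̂_MAP = 3.247

Σxᵢ = 8+0+6+8+1 = 23, with n = 5.
Posterior ∝ λ^2e^(−2.7λ) · λ^23e^(−5λ) = λ^25e^(−7.7λ), i.e. Gamma(shape=26, rate=7.7).
The mode of a Gamma(a, b) with a ≥ 1 (shape–rate) is (a−1)/b = 25/7.7 ≈ 3.247.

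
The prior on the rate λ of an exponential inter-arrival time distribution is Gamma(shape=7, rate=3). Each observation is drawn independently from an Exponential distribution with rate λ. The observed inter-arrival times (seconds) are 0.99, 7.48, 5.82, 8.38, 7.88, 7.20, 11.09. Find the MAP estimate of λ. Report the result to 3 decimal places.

The Exponential(rate=λ) likelihood is ∝ λ^n e^(−λΣtᵢ). Here n = 7 and Σtᵢ = 0.99 + 7.48 + 5.82 + 8.38 + 7.88 + 7.20 + 11.09 = 48.84.
Posterior ∝ λ^6e^(−3λ) · λ^7e^(−48.84λ) = λ^13e^(−51.84λ), i.e. Gamma(14, 51.84).
Mode = (a−1)/b = 13/51.84 ≈ 0.251.

λ̂_MAP = 0.251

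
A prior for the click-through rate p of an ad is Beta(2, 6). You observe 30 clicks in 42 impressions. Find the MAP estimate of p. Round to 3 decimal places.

p̂_MAP = 0.646

Prior: Beta(2, 6).
Data: 30 successes in 42 trials. The binomial likelihood contributes p^30(1−p)^12, so the posterior is Beta(2+30, 6+12) = Beta(32, 18).
For Beta(a, b) with a, b > 1 the mode is (a−1)/(a+b−2) = 31/48 ≈ 0.646.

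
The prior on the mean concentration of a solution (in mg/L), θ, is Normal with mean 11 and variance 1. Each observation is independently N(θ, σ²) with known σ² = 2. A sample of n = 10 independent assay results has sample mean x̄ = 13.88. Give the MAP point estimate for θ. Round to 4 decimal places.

n = 10, x̄ = 13.88.
For a Normal prior and Normal likelihood with known variance, the posterior is Normal; its mode equals its mean, the precision-weighted average.
Prior precision 1/σ₀² = 1/1 = 1; data precision n/σ² = 10/2 = 5.
θ̂ = (1·11 + 5·13.88) / (1 + 5) = 80.4/6 = 13.4000.

θ̂_MAP = 13.4000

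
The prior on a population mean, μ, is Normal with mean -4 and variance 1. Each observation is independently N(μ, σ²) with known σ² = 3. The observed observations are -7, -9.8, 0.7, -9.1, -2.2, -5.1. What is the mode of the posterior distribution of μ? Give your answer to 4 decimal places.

n = 6; x̄ = ((-7) + (-9.8) + 0.7 + (-9.1) + (-2.2) + (-5.1))/6 = -32.5/6 = -65/12 ≈ -5.4167.
For a Normal prior and Normal likelihood with known variance, the posterior is Normal; its mode equals its mean, the precision-weighted average.
Prior precision 1/σ₀² = 1/1 = 1; data precision n/σ² = 6/3 = 2.
μ̂ = (1·(-4) + 2·(-65/12)) / (1 + 2) = (-89/6)/3 = -89/18 ≈ -4.9444.

μ̂_MAP = -4.9444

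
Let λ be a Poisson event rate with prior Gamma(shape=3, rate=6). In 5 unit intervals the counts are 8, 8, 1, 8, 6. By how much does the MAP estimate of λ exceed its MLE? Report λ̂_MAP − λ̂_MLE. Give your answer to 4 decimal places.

Σxᵢ = 31. Posterior is Gamma(34, 11); MAP = (34−1)/11 = 33/11 ≈ 3.00000.
MLE = x̄ = 31/5 ≈ 6.20000.
Difference = 33/11 − 31/5 = -16/5 ≈ -3.2000.

MAP − MLE = -3.2000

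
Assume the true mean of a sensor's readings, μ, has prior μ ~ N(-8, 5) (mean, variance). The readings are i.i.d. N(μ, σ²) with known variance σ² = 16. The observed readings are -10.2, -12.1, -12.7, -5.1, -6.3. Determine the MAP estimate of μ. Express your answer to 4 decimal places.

μ̂_MAP = -8.7805

n = 5; x̄ = ((-10.2) + (-12.1) + (-12.7) + (-5.1) + (-6.3))/5 = -46.4/5 = -9.28.
For a Normal prior and Normal likelihood with known variance, the posterior is Normal; its mode equals its mean, the precision-weighted average.
Prior precision 1/σ₀² = 1/5 = 0.2; data precision n/σ² = 5/16 = 0.3125.
μ̂ = (0.2·(-8) + 0.3125·(-9.28)) / (0.2 + 0.3125) = (-4.5)/0.5125 = -360/41 ≈ -8.7805.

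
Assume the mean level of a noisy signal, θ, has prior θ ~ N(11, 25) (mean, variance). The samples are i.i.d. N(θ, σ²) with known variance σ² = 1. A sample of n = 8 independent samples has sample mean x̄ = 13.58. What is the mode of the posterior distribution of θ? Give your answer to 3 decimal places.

θ̂_MAP = 13.567

n = 8, x̄ = 13.58.
For a Normal prior and Normal likelihood with known variance, the posterior is Normal; its mode equals its mean, the precision-weighted average.
Prior precision 1/σ₀² = 1/25 = 0.04; data precision n/σ² = 8/1 = 8.
θ̂ = (0.04·11 + 8·13.58) / (0.04 + 8) = 109.08/8.04 = 909/67 ≈ 13.567.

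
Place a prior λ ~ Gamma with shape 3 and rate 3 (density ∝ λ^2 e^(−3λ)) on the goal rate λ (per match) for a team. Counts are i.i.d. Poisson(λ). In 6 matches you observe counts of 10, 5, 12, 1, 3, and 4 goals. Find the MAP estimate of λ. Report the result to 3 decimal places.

λ̂_MAP = 4.111

Σxᵢ = 10+5+12+1+3+4 = 35, with n = 6.
Posterior ∝ λ^2e^(−3λ) · λ^35e^(−6λ) = λ^37e^(−9λ), i.e. Gamma(shape=38, rate=9).
The mode of a Gamma(a, b) with a ≥ 1 (shape–rate) is (a−1)/b = 37/9 ≈ 4.111.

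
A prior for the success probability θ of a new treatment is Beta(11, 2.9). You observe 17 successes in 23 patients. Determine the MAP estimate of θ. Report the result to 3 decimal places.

θ̂_MAP = 0.774

Prior: Beta(11, 2.9).
Data: 17 successes in 23 trials. The binomial likelihood contributes θ^17(1−θ)^6, so the posterior is Beta(11+17, 2.9+6) = Beta(28, 8.9).
For Beta(a, b) with a, b > 1 the mode is (a−1)/(a+b−2) = 27/34.9 ≈ 0.774.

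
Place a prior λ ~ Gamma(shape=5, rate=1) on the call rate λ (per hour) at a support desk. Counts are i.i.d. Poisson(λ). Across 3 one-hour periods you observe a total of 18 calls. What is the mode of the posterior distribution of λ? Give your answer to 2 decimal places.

Σxᵢ = 18, n = 3.
Posterior ∝ λ^4e^(−1λ) · λ^18e^(−3λ) = λ^22e^(−4λ), i.e. Gamma(shape=23, rate=4).
The mode of a Gamma(a, b) with a ≥ 1 (shape–rate) is (a−1)/b = 22/4 ≈ 5.50.

λ̂_MAP = 5.50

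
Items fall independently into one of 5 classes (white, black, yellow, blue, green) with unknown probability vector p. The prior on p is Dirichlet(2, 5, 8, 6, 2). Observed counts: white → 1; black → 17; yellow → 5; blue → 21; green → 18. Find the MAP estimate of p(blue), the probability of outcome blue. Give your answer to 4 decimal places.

MAP estimate of p(blue) = 0.3250

The posterior is Dirichlet(αᵢ + nᵢ) = Dirichlet(3, 22, 13, 27, 20).
For a Dirichlet(a₁,…,a_K) with all aᵢ > 1, the mode has j-th component (aⱼ − 1)/(Σaᵢ − K).
Here Σaᵢ = 85 and K = 5, so p(blue) = (27 − 1)/(85 − 5) = 26/80 ≈ 0.3250.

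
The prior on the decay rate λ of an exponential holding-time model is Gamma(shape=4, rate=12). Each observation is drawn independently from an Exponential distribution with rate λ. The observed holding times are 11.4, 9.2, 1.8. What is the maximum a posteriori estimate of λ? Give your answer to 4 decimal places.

The Exponential(rate=λ) likelihood is ∝ λ^n e^(−λΣtᵢ). Here n = 3 and Σtᵢ = 11.4 + 9.2 + 1.8 = 22.4.
Posterior ∝ λ^3e^(−12λ) · λ^3e^(−22.4λ) = λ^6e^(−34.4λ), i.e. Gamma(7, 34.4).
Mode = (a−1)/b = 6/34.4 ≈ 0.1744.

λ̂_MAP = 0.1744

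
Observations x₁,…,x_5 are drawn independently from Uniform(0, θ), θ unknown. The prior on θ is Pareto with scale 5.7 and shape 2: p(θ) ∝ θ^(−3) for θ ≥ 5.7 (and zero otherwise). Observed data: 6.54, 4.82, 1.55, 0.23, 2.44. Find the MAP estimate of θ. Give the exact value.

θ̂_MAP = 6.54

The Uniform(0, θ) likelihood is θ^(−n) for θ ≥ max(xᵢ), zero otherwise. Here max(xᵢ) = 6.54.
Posterior ∝ θ^(−3) · θ^(−5) = θ^(−8) on θ ≥ max(5.7, 6.54) = 6.54.
This density is strictly decreasing in θ, so the posterior mode lies at the lower boundary of the support.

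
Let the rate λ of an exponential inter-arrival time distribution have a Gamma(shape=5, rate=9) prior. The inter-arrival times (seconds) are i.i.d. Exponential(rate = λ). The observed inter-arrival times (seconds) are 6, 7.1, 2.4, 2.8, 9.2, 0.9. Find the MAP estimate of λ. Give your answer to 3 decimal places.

The Exponential(rate=λ) likelihood is ∝ λ^n e^(−λΣtᵢ). Here n = 6 and Σtᵢ = 6 + 7.1 + 2.4 + 2.8 + 9.2 + 0.9 = 28.4.
Posterior ∝ λ^4e^(−9λ) · λ^6e^(−28.4λ) = λ^10e^(−37.4λ), i.e. Gamma(11, 37.4).
Mode = (a−1)/b = 10/37.4 ≈ 0.267.

λ̂_MAP = 0.267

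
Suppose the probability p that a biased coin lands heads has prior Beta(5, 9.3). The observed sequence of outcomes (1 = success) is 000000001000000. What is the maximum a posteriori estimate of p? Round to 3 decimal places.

Prior: Beta(5, 9.3).
Data: 1 success in 15 trials (from the sequence). The binomial likelihood contributes p(1−p)^14, so the posterior is Beta(5+1, 9.3+14) = Beta(6, 23.3).
For Beta(a, b) with a, b > 1 the mode is (a−1)/(a+b−2) = 5/27.3 ≈ 0.183.

p̂_MAP = 0.183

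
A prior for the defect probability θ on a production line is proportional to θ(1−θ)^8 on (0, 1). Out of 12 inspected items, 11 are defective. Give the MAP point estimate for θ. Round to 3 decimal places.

The prior density ∝ θ(1−θ)^8 is the kernel of Beta(2, 9).
Data: 11 successes in 12 trials. The binomial likelihood contributes θ^11(1−θ)^1, so the posterior is Beta(2+11, 9+1) = Beta(13, 10).
For Beta(a, b) with a, b > 1 the mode is (a−1)/(a+b−2) = 12/21 ≈ 0.571.

θ̂_MAP = 0.571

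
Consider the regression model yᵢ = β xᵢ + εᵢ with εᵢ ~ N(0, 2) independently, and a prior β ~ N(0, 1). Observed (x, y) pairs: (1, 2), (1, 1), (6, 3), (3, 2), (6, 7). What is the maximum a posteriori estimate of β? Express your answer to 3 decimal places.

β̂_MAP = 0.812

log p(β | y) = −Σ(yᵢ − βxᵢ)²/(2·2) − β²/(2·1) + const.
Setting the derivative to zero: Σxᵢ(yᵢ − βxᵢ)/2 − β/1 = 0, so β = Σxᵢyᵢ / (Σxᵢ² + σ²/τ²).
Σxᵢyᵢ = 1·2 + 1·1 + 6·3 + 3·2 + 6·7 = 69; Σxᵢ² = 83; σ²/τ² = 2.
β̂_MAP = 69 / (83 + 2) = 69/85 ≈ 0.812.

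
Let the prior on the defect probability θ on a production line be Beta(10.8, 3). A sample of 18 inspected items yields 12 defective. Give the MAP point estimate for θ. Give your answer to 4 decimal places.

Prior: Beta(10.8, 3).
Data: 12 successes in 18 trials. The binomial likelihood contributes θ^12(1−θ)^6, so the posterior is Beta(10.8+12, 3+6) = Beta(22.8, 9).
For Beta(a, b) with a, b > 1 the mode is (a−1)/(a+b−2) = 21.8/29.8 ≈ 0.7315.

θ̂_MAP = 0.7315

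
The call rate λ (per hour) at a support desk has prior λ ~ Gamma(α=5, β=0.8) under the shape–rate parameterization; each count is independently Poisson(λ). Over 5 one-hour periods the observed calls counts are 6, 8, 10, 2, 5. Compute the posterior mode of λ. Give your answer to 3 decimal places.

Σxᵢ = 6+8+10+2+5 = 31, with n = 5.
Posterior ∝ λ^4e^(−0.8λ) · λ^31e^(−5λ) = λ^35e^(−5.8λ), i.e. Gamma(shape=36, rate=5.8).
The mode of a Gamma(a, b) with a ≥ 1 (shape–rate) is (a−1)/b = 35/5.8 ≈ 6.034.

λ̂_MAP = 6.034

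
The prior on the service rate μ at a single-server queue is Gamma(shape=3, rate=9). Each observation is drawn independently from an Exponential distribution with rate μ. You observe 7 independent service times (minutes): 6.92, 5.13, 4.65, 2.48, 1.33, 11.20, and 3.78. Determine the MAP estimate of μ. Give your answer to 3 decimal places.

μ̂_MAP = 0.202

The Exponential(rate=μ) likelihood is ∝ μ^n e^(−μΣtᵢ). Here n = 7 and Σtᵢ = 6.92 + 5.13 + 4.65 + 2.48 + 1.33 + 11.20 + 3.78 = 35.49.
Posterior ∝ μ^2e^(−9μ) · μ^7e^(−35.49μ) = μ^9e^(−44.49μ), i.e. Gamma(10, 44.49).
Mode = (a−1)/b = 9/44.49 ≈ 0.202.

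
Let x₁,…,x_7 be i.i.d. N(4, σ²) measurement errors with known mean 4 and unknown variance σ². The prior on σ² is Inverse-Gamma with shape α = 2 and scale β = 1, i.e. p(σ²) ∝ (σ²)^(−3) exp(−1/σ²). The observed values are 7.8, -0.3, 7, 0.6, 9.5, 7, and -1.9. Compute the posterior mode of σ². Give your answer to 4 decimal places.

σ̂²_MAP = 9.9654

Sum of squared deviations about the known mean: SS = (7.8−4)² + (-0.3−4)² + (7−4)² + (0.6−4)² + (9.5−4)² + (7−4)² + (-1.9−4)² = 127.55.
The Normal likelihood contributes (σ²)^(−n/2) exp(−SS/(2σ²)), so the posterior is Inverse-Gamma(α + n/2, β + SS/2) = Inverse-Gamma(5.5, 64.775).
The mode of Inverse-Gamma(a, b) is b/(a+1) = 64.775/6.5 ≈ 9.9654.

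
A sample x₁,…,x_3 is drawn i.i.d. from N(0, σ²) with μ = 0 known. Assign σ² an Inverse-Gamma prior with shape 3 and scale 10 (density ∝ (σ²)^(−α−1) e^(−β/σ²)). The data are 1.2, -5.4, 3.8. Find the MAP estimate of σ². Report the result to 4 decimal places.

σ̂²_MAP = 5.9127

Sum of squared deviations about the known mean: SS = (1.2−0)² + (-5.4−0)² + (3.8−0)² = 45.04.
The Normal likelihood contributes (σ²)^(−n/2) exp(−SS/(2σ²)), so the posterior is Inverse-Gamma(α + n/2, β + SS/2) = Inverse-Gamma(4.5, 32.52).
The mode of Inverse-Gamma(a, b) is b/(a+1) = 32.52/5.5 ≈ 5.9127.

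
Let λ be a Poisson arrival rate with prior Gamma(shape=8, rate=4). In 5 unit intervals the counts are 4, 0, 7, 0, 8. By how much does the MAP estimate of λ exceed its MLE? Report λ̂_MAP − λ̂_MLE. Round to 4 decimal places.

Σxᵢ = 19. Posterior is Gamma(27, 9); MAP = (27−1)/9 = 26/9 ≈ 2.88889.
MLE = x̄ = 19/5 ≈ 3.80000.
Difference = 26/9 − 19/5 = -41/45 ≈ -0.9111.

MAP − MLE = -0.9111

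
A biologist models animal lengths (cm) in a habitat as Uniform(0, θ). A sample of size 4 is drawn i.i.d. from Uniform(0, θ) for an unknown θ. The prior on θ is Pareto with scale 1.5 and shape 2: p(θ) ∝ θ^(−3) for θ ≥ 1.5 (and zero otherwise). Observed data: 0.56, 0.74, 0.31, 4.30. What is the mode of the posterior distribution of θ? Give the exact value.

θ̂_MAP = 4.30

The Uniform(0, θ) likelihood is θ^(−n) for θ ≥ max(xᵢ), zero otherwise. Here max(xᵢ) = 4.30.
Posterior ∝ θ^(−3) · θ^(−4) = θ^(−7) on θ ≥ max(1.5, 4.30) = 4.30.
This density is strictly decreasing in θ, so the posterior mode lies at the lower boundary of the support.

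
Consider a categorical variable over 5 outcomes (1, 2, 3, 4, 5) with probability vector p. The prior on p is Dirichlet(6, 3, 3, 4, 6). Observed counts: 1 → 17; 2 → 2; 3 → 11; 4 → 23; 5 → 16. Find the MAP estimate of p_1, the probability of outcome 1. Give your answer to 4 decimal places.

MAP estimate: 0.2558

The posterior is Dirichlet(αᵢ + nᵢ) = Dirichlet(23, 5, 14, 27, 22).
For a Dirichlet(a₁,…,a_K) with all aᵢ > 1, the mode has j-th component (aⱼ − 1)/(Σaᵢ − K).
Here Σaᵢ = 91 and K = 5, so p_1 = (23 − 1)/(91 − 5) = 22/86 ≈ 0.2558.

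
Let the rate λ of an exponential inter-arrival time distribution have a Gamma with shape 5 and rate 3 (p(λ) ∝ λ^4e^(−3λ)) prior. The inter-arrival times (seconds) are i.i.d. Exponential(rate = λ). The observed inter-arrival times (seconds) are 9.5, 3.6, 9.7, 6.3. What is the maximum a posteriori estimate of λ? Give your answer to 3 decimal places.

λ̂_MAP = 0.249

The Exponential(rate=λ) likelihood is ∝ λ^n e^(−λΣtᵢ). Here n = 4 and Σtᵢ = 9.5 + 3.6 + 9.7 + 6.3 = 29.1.
Posterior ∝ λ^4e^(−3λ) · λ^4e^(−29.1λ) = λ^8e^(−32.1λ), i.e. Gamma(9, 32.1).
Mode = (a−1)/b = 8/32.1 ≈ 0.249.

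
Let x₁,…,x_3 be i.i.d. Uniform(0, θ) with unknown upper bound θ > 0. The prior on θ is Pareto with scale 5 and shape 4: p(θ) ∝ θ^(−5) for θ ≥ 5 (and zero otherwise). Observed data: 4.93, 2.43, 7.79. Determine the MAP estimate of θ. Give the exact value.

The Uniform(0, θ) likelihood is θ^(−n) for θ ≥ max(xᵢ), zero otherwise. Here max(xᵢ) = 7.79.
Posterior ∝ θ^(−5) · θ^(−3) = θ^(−8) on θ ≥ max(5, 7.79) = 7.79.
This density is strictly decreasing in θ, so the posterior mode lies at the lower boundary of the support.

θ̂_MAP = 7.79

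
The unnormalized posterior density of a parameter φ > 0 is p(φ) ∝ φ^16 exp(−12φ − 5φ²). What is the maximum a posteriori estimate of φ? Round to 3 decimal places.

ℓ'(φ) = 16/φ − 12 − 10φ. Setting this to zero and multiplying by φ: 10φ² + 12φ − 16 = 0.
φ = (−12 + √(12² + 4·10·16)) / (2·10) = (−12 + √784) / 20 = (−12 + 28)/20 = 4/5.
ℓ''(φ) = −16/φ² − 10 < 0, confirming a maximum.

φ̂_MAP = 0.800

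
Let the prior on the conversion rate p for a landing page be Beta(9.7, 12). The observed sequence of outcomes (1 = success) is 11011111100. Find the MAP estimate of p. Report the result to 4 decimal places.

Prior: Beta(9.7, 12).
Data: 8 successes in 11 trials (from the sequence). The binomial likelihood contributes p^8(1−p)^3, so the posterior is Beta(9.7+8, 12+3) = Beta(17.7, 15).
For Beta(a, b) with a, b > 1 the mode is (a−1)/(a+b−2) = 16.7/30.7 ≈ 0.5440.

p̂_MAP = 0.5440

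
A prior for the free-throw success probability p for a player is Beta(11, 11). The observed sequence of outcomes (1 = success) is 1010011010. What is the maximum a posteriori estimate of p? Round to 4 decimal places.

Prior: Beta(11, 11).
Data: 5 successes in 10 trials (from the sequence). The binomial likelihood contributes p^5(1−p)^5, so the posterior is Beta(11+5, 11+5) = Beta(16, 16).
For Beta(a, b) with a, b > 1 the mode is (a−1)/(a+b−2) = 15/30 ≈ 0.5000.

p̂_MAP = 0.5000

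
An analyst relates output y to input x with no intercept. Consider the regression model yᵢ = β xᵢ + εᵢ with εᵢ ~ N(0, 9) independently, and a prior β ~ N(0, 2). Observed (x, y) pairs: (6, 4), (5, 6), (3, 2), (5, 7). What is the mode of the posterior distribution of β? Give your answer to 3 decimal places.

β̂_MAP = 0.955

log p(β | y) = −Σ(yᵢ − βxᵢ)²/(2·9) − β²/(2·2) + const.
Setting the derivative to zero: Σxᵢ(yᵢ − βxᵢ)/9 − β/2 = 0, so β = Σxᵢyᵢ / (Σxᵢ² + σ²/τ²).
Σxᵢyᵢ = 6·4 + 5·6 + 3·2 + 5·7 = 95; Σxᵢ² = 95; σ²/τ² = 4.5.
β̂_MAP = 95 / (95 + 4.5) = 95/99.5 ≈ 0.955.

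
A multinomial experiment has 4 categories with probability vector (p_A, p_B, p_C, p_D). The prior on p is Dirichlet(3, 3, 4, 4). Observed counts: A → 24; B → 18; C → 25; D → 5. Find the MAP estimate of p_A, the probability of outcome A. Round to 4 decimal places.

The posterior is Dirichlet(αᵢ + nᵢ) = Dirichlet(27, 21, 29, 9).
For a Dirichlet(a₁,…,a_K) with all aᵢ > 1, the mode has j-th component (aⱼ − 1)/(Σaᵢ − K).
Here Σaᵢ = 86 and K = 4, so p_A = (27 − 1)/(86 − 4) = 26/82 ≈ 0.3171.

MAP estimate of p_A = 0.3171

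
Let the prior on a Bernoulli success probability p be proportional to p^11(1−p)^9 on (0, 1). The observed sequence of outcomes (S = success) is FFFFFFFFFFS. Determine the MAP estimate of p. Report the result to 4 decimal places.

p̂_MAP = 0.3871

The prior density ∝ p^11(1−p)^9 is the kernel of Beta(12, 10).
Data: 1 success in 11 trials (from the sequence). The binomial likelihood contributes p(1−p)^10, so the posterior is Beta(12+1, 10+10) = Beta(13, 20).
For Beta(a, b) with a, b > 1 the mode is (a−1)/(a+b−2) = 12/31 ≈ 0.3871.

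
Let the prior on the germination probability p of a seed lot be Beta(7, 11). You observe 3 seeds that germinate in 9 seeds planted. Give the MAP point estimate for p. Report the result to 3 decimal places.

p̂_MAP = 0.360

Prior: Beta(7, 11).
Data: 3 successes in 9 trials. The binomial likelihood contributes p^3(1−p)^6, so the posterior is Beta(7+3, 11+6) = Beta(10, 17).
For Beta(a, b) with a, b > 1 the mode is (a−1)/(a+b−2) = 9/25 ≈ 0.360.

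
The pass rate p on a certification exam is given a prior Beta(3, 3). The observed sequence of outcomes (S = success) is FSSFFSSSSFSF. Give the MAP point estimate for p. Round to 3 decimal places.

Prior: Beta(3, 3).
Data: 7 successes in 12 trials (from the sequence). The binomial likelihood contributes p^7(1−p)^5, so the posterior is Beta(3+7, 3+5) = Beta(10, 8).
For Beta(a, b) with a, b > 1 the mode is (a−1)/(a+b−2) = 9/16 ≈ 0.563.

p̂_MAP = 0.563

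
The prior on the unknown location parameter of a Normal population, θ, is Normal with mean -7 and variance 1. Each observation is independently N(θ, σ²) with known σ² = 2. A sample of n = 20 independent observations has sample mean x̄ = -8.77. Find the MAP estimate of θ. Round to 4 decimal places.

n = 20, x̄ = -8.77.
For a Normal prior and Normal likelihood with known variance, the posterior is Normal; its mode equals its mean, the precision-weighted average.
Prior precision 1/σ₀² = 1/1 = 1; data precision n/σ² = 20/2 = 10.
θ̂ = (1·(-7) + 10·(-8.77)) / (1 + 10) = (-94.7)/11 = -947/110 ≈ -8.6091.

θ̂_MAP = -8.6091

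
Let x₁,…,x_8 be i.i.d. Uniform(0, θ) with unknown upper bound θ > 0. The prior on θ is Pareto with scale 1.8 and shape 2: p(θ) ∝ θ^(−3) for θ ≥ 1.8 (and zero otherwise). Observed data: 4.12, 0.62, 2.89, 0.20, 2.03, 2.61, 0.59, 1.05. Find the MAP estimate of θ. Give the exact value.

θ̂_MAP = 4.12

The Uniform(0, θ) likelihood is θ^(−n) for θ ≥ max(xᵢ), zero otherwise. Here max(xᵢ) = 4.12.
Posterior ∝ θ^(−3) · θ^(−8) = θ^(−11) on θ ≥ max(1.8, 4.12) = 4.12.
This density is strictly decreasing in θ, so the posterior mode lies at the lower boundary of the support.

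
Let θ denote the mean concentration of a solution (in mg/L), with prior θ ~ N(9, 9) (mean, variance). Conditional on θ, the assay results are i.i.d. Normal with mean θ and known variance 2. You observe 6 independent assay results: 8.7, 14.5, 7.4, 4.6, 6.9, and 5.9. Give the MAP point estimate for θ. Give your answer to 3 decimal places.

θ̂_MAP = 8.036

n = 6; x̄ = (8.7 + 14.5 + 7.4 + 4.6 + 6.9 + 5.9)/6 = 48/6 = 8.
For a Normal prior and Normal likelihood with known variance, the posterior is Normal; its mode equals its mean, the precision-weighted average.
Prior precision 1/σ₀² = 1/9; data precision n/σ² = 6/2 = 3.
θ̂ = ((1/9)·9 + 3·8) / (1/9 + 3) = 25/(28/9) = 225/28 ≈ 8.036.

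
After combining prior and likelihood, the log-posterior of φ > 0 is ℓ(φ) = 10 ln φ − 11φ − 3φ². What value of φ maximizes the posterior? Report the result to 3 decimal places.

φ̂_MAP = 0.667

ℓ'(φ) = 10/φ − 11 − 6φ. Setting this to zero and multiplying by φ: 6φ² + 11φ − 10 = 0.
φ = (−11 + √(11² + 4·6·10)) / (2·6) = (−11 + √361) / 12 = (−11 + 19)/12 = 2/3.
ℓ''(φ) = −10/φ² − 6 < 0, confirming a maximum.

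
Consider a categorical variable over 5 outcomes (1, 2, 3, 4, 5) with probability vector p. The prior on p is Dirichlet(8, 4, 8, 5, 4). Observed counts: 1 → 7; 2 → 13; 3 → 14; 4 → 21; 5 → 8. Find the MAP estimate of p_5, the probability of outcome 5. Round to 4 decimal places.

The posterior is Dirichlet(αᵢ + nᵢ) = Dirichlet(15, 17, 22, 26, 12).
For a Dirichlet(a₁,…,a_K) with all aᵢ > 1, the mode has j-th component (aⱼ − 1)/(Σaᵢ − K).
Here Σaᵢ = 92 and K = 5, so p_5 = (12 − 1)/(92 − 5) = 11/87 ≈ 0.1264.

MAP estimate: 0.1264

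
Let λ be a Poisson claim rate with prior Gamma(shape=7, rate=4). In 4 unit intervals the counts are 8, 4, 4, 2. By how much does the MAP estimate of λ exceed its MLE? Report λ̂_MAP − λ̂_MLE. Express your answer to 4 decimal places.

Σxᵢ = 18. Posterior is Gamma(25, 8); MAP = (25−1)/8 = 24/8 ≈ 3.00000.
MLE = x̄ = 18/4 ≈ 4.50000.
Difference = 24/8 − 18/4 = -3/2 ≈ -1.5000.

MAP − MLE = -1.5000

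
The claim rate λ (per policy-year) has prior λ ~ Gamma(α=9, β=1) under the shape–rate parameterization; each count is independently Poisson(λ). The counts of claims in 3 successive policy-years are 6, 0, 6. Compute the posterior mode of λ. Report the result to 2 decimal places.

λ̂_MAP = 5.00

Σxᵢ = 6+0+6 = 12, with n = 3.
Posterior ∝ λ^8e^(−1λ) · λ^12e^(−3λ) = λ^20e^(−4λ), i.e. Gamma(shape=21, rate=4).
The mode of a Gamma(a, b) with a ≥ 1 (shape–rate) is (a−1)/b = 20/4 ≈ 5.00.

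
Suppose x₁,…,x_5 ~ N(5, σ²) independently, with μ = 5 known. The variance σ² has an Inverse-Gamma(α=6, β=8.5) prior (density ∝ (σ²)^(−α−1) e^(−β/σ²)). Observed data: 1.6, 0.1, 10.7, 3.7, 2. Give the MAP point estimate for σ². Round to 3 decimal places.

σ̂²_MAP = 5.039

Sum of squared deviations about the known mean: SS = (1.6−5)² + (0.1−5)² + (10.7−5)² + (3.7−5)² + (2−5)² = 78.75.
The Normal likelihood contributes (σ²)^(−n/2) exp(−SS/(2σ²)), so the posterior is Inverse-Gamma(α + n/2, β + SS/2) = Inverse-Gamma(8.5, 47.875).
The mode of Inverse-Gamma(a, b) is b/(a+1) = 47.875/9.5 ≈ 5.039.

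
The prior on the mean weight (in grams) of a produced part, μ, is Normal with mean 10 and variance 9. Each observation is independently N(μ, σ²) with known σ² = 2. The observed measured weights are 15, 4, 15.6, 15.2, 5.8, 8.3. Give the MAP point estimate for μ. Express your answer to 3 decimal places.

n = 6; x̄ = (15 + 4 + 15.6 + 15.2 + 5.8 + 8.3)/6 = 63.9/6 = 10.65.
For a Normal prior and Normal likelihood with known variance, the posterior is Normal; its mode equals its mean, the precision-weighted average.
Prior precision 1/σ₀² = 1/9; data precision n/σ² = 6/2 = 3.
μ̂ = ((1/9)·10 + 3·10.65) / (1/9 + 3) = (5951/180)/(28/9) = 5951/560 ≈ 10.627.

μ̂_MAP = 10.627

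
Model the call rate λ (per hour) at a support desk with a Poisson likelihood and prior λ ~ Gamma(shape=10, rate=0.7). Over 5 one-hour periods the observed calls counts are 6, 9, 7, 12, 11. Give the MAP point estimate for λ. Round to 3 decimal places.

λ̂_MAP = 9.474

Σxᵢ = 6+9+7+12+11 = 45, with n = 5.
Posterior ∝ λ^9e^(−0.7λ) · λ^45e^(−5λ) = λ^54e^(−5.7λ), i.e. Gamma(shape=55, rate=5.7).
The mode of a Gamma(a, b) with a ≥ 1 (shape–rate) is (a−1)/b = 54/5.7 ≈ 9.474.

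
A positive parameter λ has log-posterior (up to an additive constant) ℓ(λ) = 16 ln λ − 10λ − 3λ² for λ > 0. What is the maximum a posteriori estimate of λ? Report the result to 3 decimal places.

λ̂_MAP = 1.000

ℓ'(λ) = 16/λ − 10 − 6λ. Setting this to zero and multiplying by λ: 6λ² + 10λ − 16 = 0.
λ = (−10 + √(10² + 4·6·16)) / (2·6) = (−10 + √484) / 12 = (−10 + 22)/12 = 1.
ℓ''(λ) = −16/λ² − 6 < 0, confirming a maximum.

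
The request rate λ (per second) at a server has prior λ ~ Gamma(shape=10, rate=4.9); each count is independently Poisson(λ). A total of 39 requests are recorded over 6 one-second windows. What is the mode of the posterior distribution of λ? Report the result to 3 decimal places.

λ̂_MAP = 4.404

Σxᵢ = 39, n = 6.
Posterior ∝ λ^9e^(−4.9λ) · λ^39e^(−6λ) = λ^48e^(−10.9λ), i.e. Gamma(shape=49, rate=10.9).
The mode of a Gamma(a, b) with a ≥ 1 (shape–rate) is (a−1)/b = 48/10.9 ≈ 4.404.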